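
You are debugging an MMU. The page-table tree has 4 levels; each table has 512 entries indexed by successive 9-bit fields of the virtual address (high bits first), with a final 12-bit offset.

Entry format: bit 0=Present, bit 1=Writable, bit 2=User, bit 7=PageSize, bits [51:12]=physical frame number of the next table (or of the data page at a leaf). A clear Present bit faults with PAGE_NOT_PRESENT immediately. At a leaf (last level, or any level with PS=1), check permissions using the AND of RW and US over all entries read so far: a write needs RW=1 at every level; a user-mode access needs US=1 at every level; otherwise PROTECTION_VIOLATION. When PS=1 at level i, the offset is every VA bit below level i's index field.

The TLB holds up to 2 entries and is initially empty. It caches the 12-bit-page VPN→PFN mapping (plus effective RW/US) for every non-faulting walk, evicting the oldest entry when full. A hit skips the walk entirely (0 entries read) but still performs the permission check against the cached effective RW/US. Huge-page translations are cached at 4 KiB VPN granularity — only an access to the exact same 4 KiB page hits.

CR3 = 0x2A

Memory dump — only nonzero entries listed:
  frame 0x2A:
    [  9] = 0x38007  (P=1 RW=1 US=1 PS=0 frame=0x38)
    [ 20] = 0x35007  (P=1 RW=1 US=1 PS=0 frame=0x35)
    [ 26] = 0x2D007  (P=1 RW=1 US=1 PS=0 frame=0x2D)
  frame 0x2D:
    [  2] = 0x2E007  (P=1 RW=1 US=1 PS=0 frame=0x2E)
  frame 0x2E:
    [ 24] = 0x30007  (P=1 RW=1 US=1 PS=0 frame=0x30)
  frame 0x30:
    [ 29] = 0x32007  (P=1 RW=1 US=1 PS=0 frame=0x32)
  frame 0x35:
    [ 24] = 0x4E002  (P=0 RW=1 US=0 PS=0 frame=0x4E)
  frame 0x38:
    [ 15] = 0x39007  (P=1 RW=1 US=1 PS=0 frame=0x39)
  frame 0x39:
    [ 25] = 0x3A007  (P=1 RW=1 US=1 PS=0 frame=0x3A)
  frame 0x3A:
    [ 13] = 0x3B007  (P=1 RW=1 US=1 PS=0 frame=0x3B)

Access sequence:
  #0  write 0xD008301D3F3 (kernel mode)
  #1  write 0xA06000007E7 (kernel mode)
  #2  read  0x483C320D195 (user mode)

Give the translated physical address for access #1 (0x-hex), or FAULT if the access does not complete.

Per-access translation:
#0 VA=0xD008301D3F3 (w,kernel):
  [0] read 0x2A idx=26: raw=0x2D007 flags P=1 W=1 U=1 S=0
  [1] read 0x2D idx=2: raw=0x2E007 flags P=1 W=1 U=1 S=0
  [2] read 0x2E idx=24: raw=0x30007 flags P=1 W=1 U=1 S=0
  [3] read 0x30 idx=29: raw=0x32007 flags P=1 W=1 U=1 S=0
  ✓ 0x323F3  — 4 lookups
#1 VA=0xA06000007E7 (w,kernel):
  [0] read 0x2A idx=20: raw=0x35007 flags P=1 W=1 U=1 S=0
  [1] read 0x35 idx=24: raw=0x4E002 flags P=0 W=1 U=0 S=0
  ✗ PAGE_NOT_PRESENT  [2 reads]
#2 VA=0x483C320D195 (r,user):
  [0] read 0x2A idx=9: raw=0x38007 flags P=1 W=1 U=1 S=0
  [1] read 0x38 idx=15: raw=0x39007 flags P=1 W=1 U=1 S=0
  [2] read 0x39 idx=25: raw=0x3A007 flags P=1 W=1 U=1 S=0
  [3] read 0x3A idx=13: raw=0x3B007 flags P=1 W=1 U=1 S=0
  ✓ 0x3B195  — 4 lookups

Access #1 PA: FAULT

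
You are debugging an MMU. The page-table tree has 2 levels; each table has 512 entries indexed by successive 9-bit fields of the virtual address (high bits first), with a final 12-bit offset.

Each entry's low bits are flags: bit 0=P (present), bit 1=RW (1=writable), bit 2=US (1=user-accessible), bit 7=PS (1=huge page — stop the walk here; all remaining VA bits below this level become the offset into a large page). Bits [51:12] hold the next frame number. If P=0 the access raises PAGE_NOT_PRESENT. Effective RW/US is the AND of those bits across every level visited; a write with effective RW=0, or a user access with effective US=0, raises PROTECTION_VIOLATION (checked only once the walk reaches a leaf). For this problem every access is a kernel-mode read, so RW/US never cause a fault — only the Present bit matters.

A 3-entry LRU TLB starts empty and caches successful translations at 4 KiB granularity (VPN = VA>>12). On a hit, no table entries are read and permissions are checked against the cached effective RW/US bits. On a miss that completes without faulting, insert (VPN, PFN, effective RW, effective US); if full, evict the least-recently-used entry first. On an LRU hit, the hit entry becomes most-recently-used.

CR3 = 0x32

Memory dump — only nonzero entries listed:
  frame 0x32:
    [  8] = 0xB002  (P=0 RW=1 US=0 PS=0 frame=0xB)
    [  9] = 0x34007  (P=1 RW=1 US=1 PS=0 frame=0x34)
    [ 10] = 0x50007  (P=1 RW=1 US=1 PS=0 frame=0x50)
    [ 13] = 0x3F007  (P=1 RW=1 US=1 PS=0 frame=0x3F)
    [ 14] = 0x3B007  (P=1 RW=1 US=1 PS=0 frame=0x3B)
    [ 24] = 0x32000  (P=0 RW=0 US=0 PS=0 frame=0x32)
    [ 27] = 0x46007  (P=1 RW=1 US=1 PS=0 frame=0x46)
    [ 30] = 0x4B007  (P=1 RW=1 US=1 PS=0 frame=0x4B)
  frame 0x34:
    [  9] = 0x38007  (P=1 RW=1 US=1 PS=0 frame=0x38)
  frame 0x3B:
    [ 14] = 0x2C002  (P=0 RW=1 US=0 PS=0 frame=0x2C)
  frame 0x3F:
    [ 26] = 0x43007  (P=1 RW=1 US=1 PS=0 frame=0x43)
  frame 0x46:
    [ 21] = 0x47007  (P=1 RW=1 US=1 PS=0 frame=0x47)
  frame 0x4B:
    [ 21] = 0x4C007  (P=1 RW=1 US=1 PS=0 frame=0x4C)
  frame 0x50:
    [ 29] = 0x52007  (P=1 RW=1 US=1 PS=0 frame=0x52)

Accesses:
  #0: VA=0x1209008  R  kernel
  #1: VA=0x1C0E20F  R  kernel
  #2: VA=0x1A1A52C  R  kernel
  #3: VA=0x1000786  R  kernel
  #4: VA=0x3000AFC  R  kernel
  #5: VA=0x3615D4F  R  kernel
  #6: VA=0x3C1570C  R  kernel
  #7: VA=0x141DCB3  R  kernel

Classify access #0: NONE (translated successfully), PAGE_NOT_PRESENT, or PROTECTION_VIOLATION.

Per-access translation:
#0 VA=0x1209008 (r,kernel):
  [0] read 0x32 idx=9: raw=0x34007 flags P=1 W=1 U=1 S=0
  [1] read 0x34 idx=9: raw=0x38007 flags P=1 W=1 U=1 S=0
  → PA=0x38008  (2 entries read)
#1 VA=0x1C0E20F (r,kernel):
  [0] read 0x32 idx=14: raw=0x3B007 flags P=1 W=1 U=1 S=0
  [1] read 0x3B idx=14: raw=0x2C002 flags P=0 W=1 U=0 S=0
  ✗ PAGE_NOT_PRESENT  [2 reads]
#2 VA=0x1A1A52C (r,kernel):
  [0] read 0x32 idx=13: raw=0x3F007 flags P=1 W=1 U=1 S=0
  [1] read 0x3F idx=26: raw=0x43007 flags P=1 W=1 U=1 S=0
  → PA=0x4352C  (2 entries read)
#3 VA=0x1000786 (r,kernel):
  [0] read 0x32 idx=8: raw=0xB002 flags P=0 W=1 U=0 S=0
  ✗ PAGE_NOT_PRESENT  [1 reads]
#4 VA=0x3000AFC (r,kernel):
  [0] read 0x32 idx=24: raw=0x32000 flags P=0 W=0 U=0 S=0
  ✗ PAGE_NOT_PRESENT  [1 reads]
#5 VA=0x3615D4F (r,kernel):
  [0] read 0x32 idx=27: raw=0x46007 flags P=1 W=1 U=1 S=0
  [1] read 0x46 idx=21: raw=0x47007 flags P=1 W=1 U=1 S=0
  → PA=0x47D4F  (2 entries read)
#6 VA=0x3C1570C (r,kernel):
  [0] read 0x32 idx=30: raw=0x4B007 flags P=1 W=1 U=1 S=0
  [1] read 0x4B idx=21: raw=0x4C007 flags P=1 W=1 U=1 S=0
  → PA=0x4C70C  (2 entries read)
#7 VA=0x141DCB3 (r,kernel):
  [0] read 0x32 idx=10: raw=0x50007 flags P=1 W=1 U=1 S=0
  [1] read 0x50 idx=29: raw=0x52007 flags P=1 W=1 U=1 S=0
  → PA=0x52CB3  (2 entries read)

Access #0 fault: NONE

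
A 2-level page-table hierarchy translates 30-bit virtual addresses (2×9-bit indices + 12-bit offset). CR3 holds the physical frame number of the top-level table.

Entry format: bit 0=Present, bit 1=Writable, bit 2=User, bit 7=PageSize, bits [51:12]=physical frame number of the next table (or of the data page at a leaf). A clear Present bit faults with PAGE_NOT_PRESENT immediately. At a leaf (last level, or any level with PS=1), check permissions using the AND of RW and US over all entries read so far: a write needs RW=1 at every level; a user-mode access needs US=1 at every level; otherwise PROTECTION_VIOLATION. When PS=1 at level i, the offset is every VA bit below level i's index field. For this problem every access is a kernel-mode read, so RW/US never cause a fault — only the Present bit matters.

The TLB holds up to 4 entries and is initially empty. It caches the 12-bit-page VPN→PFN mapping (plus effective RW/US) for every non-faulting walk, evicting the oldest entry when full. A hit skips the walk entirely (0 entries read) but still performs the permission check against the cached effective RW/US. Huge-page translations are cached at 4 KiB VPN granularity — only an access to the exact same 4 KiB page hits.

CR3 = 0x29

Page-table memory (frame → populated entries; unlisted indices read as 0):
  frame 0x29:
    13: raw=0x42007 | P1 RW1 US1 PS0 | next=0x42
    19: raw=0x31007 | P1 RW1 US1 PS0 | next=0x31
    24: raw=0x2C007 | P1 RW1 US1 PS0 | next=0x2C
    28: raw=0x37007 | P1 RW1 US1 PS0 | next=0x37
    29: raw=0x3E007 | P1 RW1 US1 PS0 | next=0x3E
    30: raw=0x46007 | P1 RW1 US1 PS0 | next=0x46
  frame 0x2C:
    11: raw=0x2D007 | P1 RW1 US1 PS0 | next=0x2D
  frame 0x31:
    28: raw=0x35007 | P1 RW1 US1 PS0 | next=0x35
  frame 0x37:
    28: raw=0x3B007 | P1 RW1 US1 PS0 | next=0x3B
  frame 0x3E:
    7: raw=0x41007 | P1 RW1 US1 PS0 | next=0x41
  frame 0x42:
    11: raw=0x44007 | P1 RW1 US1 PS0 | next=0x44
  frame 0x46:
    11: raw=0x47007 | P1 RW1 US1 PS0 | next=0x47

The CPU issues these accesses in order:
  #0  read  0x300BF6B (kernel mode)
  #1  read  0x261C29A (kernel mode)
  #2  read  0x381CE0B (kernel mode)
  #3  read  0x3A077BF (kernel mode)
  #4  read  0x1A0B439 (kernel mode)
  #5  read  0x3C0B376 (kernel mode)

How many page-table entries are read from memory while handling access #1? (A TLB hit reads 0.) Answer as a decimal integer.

Walk each access:
#0 VA=0x300BF6B (r,kernel):
  lvl0: tbl 0x29, slot 24 ⇒ 0x2C007 (P1/RW1/US1/PS0)
  lvl1: tbl 0x2C, slot 11 ⇒ 0x2D007 (P1/RW1/US1/PS0)
  ✓ 0x2DF6B  — 2 lookups
#1 VA=0x261C29A (r,kernel):
  lvl0: tbl 0x29, slot 19 ⇒ 0x31007 (P1/RW1/US1/PS0)
  lvl1: tbl 0x31, slot 28 ⇒ 0x35007 (P1/RW1/US1/PS0)
  ✓ 0x3529A  — 2 lookups
#2 VA=0x381CE0B (r,kernel):
  lvl0: tbl 0x29, slot 28 ⇒ 0x37007 (P1/RW1/US1/PS0)
  lvl1: tbl 0x37, slot 28 ⇒ 0x3B007 (P1/RW1/US1/PS0)
  ✓ 0x3BE0B  — 2 lookups
#3 VA=0x3A077BF (r,kernel):
  lvl0: tbl 0x29, slot 29 ⇒ 0x3E007 (P1/RW1/US1/PS0)
  lvl1: tbl 0x3E, slot 7 ⇒ 0x41007 (P1/RW1/US1/PS0)
  ✓ 0x417BF  — 2 lookups
#4 VA=0x1A0B439 (r,kernel):
  lvl0: tbl 0x29, slot 13 ⇒ 0x42007 (P1/RW1/US1/PS0)
  lvl1: tbl 0x42, slot 11 ⇒ 0x44007 (P1/RW1/US1/PS0)
  ✓ 0x44439  — 2 lookups
#5 VA=0x3C0B376 (r,kernel):
  lvl0: tbl 0x29, slot 30 ⇒ 0x46007 (P1/RW1/US1/PS0)
  lvl1: tbl 0x46, slot 11 ⇒ 0x47007 (P1/RW1/US1/PS0)
  ✓ 0x47376  — 2 lookups

Entries read for #1: 2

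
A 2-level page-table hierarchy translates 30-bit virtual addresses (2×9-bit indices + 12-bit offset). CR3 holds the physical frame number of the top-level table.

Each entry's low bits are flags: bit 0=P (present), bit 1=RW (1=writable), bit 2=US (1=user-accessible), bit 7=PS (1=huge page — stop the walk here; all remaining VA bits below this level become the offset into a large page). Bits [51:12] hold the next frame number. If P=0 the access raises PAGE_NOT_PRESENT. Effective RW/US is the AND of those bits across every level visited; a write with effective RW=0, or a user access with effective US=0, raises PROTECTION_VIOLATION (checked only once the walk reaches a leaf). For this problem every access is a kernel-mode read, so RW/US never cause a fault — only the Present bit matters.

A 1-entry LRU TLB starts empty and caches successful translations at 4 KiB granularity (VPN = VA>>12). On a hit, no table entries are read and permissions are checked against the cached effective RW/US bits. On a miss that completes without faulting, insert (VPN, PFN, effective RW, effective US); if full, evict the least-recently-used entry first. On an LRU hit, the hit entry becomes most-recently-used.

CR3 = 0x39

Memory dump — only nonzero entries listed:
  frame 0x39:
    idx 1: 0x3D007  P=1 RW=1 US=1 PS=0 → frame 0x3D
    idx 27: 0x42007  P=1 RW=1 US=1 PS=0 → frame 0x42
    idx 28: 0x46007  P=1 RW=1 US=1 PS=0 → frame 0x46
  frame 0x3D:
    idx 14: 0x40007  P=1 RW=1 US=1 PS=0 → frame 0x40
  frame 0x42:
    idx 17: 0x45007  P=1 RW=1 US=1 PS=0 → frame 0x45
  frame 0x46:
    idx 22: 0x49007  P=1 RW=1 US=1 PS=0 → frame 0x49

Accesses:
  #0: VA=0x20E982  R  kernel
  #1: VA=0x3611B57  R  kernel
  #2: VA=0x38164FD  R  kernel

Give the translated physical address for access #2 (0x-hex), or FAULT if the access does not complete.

Per-access translation:
#0 VA=0x20E982 (r,kernel):
  [0] read 0x39 idx=1: raw=0x3D007 flags P=1 W=1 U=1 S=0
  [1] read 0x3D idx=14: raw=0x40007 flags P=1 W=1 U=1 S=0
  ⇒ phys 0x40982  [2 reads]
#1 VA=0x3611B57 (r,kernel):
  [0] read 0x39 idx=27: raw=0x42007 flags P=1 W=1 U=1 S=0
  [1] read 0x42 idx=17: raw=0x45007 flags P=1 W=1 U=1 S=0
  ⇒ phys 0x45B57  [2 reads]
#2 VA=0x38164FD (r,kernel):
  [0] read 0x39 idx=28: raw=0x46007 flags P=1 W=1 U=1 S=0
  [1] read 0x46 idx=22: raw=0x49007 flags P=1 W=1 U=1 S=0
  ⇒ phys 0x494FD  [2 reads]

Access #2 PA: 0x494FD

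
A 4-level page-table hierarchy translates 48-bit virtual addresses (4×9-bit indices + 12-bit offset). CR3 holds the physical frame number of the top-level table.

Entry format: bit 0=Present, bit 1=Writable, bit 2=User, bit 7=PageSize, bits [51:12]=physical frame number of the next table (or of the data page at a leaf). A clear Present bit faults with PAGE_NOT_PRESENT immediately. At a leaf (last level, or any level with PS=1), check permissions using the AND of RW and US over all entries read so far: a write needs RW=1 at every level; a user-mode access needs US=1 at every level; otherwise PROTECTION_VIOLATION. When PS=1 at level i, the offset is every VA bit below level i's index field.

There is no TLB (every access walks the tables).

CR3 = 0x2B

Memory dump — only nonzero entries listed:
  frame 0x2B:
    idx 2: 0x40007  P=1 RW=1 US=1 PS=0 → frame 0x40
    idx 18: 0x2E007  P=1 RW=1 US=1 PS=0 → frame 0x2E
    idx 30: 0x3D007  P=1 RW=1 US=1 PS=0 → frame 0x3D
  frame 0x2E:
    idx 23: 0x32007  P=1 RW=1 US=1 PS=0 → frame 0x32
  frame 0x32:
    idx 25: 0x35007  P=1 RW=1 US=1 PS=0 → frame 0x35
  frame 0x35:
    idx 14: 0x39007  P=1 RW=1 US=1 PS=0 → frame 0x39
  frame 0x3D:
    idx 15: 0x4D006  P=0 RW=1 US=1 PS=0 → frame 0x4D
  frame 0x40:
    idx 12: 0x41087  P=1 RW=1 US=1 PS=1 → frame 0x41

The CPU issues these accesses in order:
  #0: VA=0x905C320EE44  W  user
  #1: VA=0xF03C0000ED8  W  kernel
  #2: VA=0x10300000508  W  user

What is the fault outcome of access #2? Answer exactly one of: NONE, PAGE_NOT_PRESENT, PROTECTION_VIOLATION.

Trace:
#0 VA=0x905C320EE44 (w,user):
  lvl0: tbl 0x2B, slot 18 ⇒ 0x2E007 (P1/RW1/US1/PS0)
  lvl1: tbl 0x2E, slot 23 ⇒ 0x32007 (P1/RW1/US1/PS0)
  lvl2: tbl 0x32, slot 25 ⇒ 0x35007 (P1/RW1/US1/PS0)
  lvl3: tbl 0x35, slot 14 ⇒ 0x39007 (P1/RW1/US1/PS0)
  → PA=0x39E44  (4 entries read)
#1 VA=0xF03C0000ED8 (w,kernel):
  lvl0: tbl 0x2B, slot 30 ⇒ 0x3D007 (P1/RW1/US1/PS0)
  lvl1: tbl 0x3D, slot 15 ⇒ 0x4D006 (P0/RW1/US1/PS0)
  → PAGE_NOT_PRESENT  (2 entries read)
#2 VA=0x10300000508 (w,user):
  lvl0: tbl 0x2B, slot 2 ⇒ 0x40007 (P1/RW1/US1/PS0)
  lvl1: tbl 0x40, slot 12 ⇒ 0x41087 (P1/RW1/US1/PS1)
  → PA=0x41508 (huge @L1)  (2 entries read)

Access #2 fault: NONE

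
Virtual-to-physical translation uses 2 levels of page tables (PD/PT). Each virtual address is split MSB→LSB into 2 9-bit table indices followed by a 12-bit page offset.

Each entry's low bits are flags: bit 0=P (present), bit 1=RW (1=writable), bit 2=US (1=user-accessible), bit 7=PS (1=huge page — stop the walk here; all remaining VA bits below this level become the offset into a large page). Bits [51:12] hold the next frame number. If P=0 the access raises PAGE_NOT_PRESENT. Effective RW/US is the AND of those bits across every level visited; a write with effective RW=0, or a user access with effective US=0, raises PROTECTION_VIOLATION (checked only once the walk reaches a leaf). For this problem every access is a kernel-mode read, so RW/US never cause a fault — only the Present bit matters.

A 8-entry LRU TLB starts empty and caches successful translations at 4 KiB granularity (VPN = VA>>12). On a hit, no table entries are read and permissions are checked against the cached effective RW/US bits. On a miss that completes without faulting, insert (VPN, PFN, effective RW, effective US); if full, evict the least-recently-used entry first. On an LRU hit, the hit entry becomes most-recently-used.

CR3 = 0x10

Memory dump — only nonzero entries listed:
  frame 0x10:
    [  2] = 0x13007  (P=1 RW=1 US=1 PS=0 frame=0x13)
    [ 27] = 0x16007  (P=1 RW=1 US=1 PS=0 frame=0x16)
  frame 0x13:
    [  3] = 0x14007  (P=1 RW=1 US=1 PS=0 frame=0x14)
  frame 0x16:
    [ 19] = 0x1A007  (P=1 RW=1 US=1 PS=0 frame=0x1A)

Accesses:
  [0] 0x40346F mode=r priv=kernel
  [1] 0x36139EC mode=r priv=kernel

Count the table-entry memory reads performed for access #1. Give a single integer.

Per-access translation:
#0 VA=0x40346F (r,kernel):
  [0] read 0x10 idx=2: raw=0x13007 flags P=1 W=1 U=1 S=0
  [1] read 0x13 idx=3: raw=0x14007 flags P=1 W=1 U=1 S=0
  → PA=0x1446F  (2 entries read)
#1 VA=0x36139EC (r,kernel):
  [0] read 0x10 idx=27: raw=0x16007 flags P=1 W=1 U=1 S=0
  [1] read 0x16 idx=19: raw=0x1A007 flags P=1 W=1 U=1 S=0
  → PA=0x1A9EC  (2 entries read)

Entries read for #1: 2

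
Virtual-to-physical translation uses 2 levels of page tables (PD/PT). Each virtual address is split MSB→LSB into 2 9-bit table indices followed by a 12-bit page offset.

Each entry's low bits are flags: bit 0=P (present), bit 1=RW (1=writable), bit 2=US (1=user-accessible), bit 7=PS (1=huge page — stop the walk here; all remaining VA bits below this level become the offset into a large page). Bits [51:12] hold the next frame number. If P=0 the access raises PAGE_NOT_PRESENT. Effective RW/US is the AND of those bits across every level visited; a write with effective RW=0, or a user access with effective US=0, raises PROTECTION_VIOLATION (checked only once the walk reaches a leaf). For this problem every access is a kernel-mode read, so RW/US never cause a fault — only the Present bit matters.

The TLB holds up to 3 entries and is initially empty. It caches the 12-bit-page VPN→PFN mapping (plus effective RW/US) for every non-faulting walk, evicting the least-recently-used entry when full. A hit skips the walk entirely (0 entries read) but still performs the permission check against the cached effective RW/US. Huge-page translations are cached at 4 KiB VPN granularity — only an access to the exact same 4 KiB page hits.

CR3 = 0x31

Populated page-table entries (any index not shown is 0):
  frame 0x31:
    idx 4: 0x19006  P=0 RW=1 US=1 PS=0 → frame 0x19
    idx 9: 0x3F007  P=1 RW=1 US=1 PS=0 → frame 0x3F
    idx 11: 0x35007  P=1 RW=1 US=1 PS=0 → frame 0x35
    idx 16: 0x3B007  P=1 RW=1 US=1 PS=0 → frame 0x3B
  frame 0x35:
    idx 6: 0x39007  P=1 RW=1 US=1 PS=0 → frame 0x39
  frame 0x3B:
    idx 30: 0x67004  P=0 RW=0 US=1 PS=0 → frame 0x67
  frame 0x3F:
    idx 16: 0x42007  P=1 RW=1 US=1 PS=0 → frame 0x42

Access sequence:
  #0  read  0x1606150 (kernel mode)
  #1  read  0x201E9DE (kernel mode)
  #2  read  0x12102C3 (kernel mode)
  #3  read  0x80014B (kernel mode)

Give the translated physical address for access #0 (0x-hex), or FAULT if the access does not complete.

Per-access translation:
#0 VA=0x1606150 (r,kernel):
  L0: frame=0x31 idx=11 entry=0x35007 [P=1 RW=1 US=1 PS=0]
  L1: frame=0x35 idx=6 entry=0x39007 [P=1 RW=1 US=1 PS=0]
  ⇒ phys 0x39150  [2 reads]
#1 VA=0x201E9DE (r,kernel):
  L0: frame=0x31 idx=16 entry=0x3B007 [P=1 RW=1 US=1 PS=0]
  L1: frame=0x3B idx=30 entry=0x67004 [P=0 RW=0 US=1 PS=0]
  ✗ PAGE_NOT_PRESENT  [2 reads]
#2 VA=0x12102C3 (r,kernel):
  L0: frame=0x31 idx=9 entry=0x3F007 [P=1 RW=1 US=1 PS=0]
  L1: frame=0x3F idx=16 entry=0x42007 [P=1 RW=1 US=1 PS=0]
  ⇒ phys 0x422C3  [2 reads]
#3 VA=0x80014B (r,kernel):
  L0: frame=0x31 idx=4 entry=0x19006 [P=0 RW=1 US=1 PS=0]
  ✗ PAGE_NOT_PRESENT  [1 reads]

Access #0 PA: 0x39150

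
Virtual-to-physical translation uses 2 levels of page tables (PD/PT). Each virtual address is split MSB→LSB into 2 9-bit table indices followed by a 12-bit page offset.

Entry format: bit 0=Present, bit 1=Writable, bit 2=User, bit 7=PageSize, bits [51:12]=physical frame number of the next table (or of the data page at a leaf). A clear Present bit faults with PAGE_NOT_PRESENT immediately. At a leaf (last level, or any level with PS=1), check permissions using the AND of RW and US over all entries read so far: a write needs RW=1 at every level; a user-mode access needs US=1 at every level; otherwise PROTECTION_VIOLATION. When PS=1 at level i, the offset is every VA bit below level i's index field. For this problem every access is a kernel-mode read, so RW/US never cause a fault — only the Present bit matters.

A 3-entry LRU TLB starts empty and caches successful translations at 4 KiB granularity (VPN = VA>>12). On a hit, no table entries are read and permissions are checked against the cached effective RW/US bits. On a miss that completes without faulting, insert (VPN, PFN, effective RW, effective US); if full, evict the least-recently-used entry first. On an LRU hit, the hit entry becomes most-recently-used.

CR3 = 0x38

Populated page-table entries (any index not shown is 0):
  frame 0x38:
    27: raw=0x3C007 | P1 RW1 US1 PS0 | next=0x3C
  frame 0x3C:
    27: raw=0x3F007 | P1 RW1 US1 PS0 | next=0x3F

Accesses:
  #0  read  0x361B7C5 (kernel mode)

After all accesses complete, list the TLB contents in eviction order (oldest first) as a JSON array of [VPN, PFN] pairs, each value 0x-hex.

Per-access translation:
#0 VA=0x361B7C5 (r,kernel):
  [0] read 0x38 idx=27: raw=0x3C007 flags P=1 W=1 U=1 S=0
  [1] read 0x3C idx=27: raw=0x3F007 flags P=1 W=1 U=1 S=0
  ✓ 0x3F7C5  — 2 lookups

TLB: [["0x361B", "0x3F"]]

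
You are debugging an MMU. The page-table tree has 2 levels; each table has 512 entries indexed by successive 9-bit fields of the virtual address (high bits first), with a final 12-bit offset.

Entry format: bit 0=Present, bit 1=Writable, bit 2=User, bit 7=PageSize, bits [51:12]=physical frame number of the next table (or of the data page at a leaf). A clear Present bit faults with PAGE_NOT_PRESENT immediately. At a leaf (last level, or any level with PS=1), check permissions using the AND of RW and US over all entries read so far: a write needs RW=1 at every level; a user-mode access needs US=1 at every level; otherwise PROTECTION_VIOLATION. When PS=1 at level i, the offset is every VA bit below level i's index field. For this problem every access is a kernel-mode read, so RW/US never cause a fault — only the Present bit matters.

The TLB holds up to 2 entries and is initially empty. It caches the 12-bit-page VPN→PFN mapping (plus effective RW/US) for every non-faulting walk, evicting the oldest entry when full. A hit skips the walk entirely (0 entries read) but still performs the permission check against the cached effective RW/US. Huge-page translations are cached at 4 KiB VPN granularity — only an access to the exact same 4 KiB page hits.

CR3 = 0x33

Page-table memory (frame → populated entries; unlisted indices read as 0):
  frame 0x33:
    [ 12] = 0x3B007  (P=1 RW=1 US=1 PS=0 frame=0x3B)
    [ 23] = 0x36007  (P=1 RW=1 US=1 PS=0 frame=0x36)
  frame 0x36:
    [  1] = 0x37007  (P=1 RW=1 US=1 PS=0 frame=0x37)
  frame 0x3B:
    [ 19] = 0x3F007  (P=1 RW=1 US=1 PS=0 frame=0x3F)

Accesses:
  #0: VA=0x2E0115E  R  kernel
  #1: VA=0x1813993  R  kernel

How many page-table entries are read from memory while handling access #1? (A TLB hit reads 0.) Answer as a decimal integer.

Walk each access:
#0 VA=0x2E0115E (r,kernel):
  [0] read 0x33 idx=23: raw=0x36007 flags P=1 W=1 U=1 S=0
  [1] read 0x36 idx=1: raw=0x37007 flags P=1 W=1 U=1 S=0
  ⇒ phys 0x3715E  [2 reads]
#1 VA=0x1813993 (r,kernel):
  [0] read 0x33 idx=12: raw=0x3B007 flags P=1 W=1 U=1 S=0
  [1] read 0x3B idx=19: raw=0x3F007 flags P=1 W=1 U=1 S=0
  ⇒ phys 0x3F993  [2 reads]

Entries read for #1: 2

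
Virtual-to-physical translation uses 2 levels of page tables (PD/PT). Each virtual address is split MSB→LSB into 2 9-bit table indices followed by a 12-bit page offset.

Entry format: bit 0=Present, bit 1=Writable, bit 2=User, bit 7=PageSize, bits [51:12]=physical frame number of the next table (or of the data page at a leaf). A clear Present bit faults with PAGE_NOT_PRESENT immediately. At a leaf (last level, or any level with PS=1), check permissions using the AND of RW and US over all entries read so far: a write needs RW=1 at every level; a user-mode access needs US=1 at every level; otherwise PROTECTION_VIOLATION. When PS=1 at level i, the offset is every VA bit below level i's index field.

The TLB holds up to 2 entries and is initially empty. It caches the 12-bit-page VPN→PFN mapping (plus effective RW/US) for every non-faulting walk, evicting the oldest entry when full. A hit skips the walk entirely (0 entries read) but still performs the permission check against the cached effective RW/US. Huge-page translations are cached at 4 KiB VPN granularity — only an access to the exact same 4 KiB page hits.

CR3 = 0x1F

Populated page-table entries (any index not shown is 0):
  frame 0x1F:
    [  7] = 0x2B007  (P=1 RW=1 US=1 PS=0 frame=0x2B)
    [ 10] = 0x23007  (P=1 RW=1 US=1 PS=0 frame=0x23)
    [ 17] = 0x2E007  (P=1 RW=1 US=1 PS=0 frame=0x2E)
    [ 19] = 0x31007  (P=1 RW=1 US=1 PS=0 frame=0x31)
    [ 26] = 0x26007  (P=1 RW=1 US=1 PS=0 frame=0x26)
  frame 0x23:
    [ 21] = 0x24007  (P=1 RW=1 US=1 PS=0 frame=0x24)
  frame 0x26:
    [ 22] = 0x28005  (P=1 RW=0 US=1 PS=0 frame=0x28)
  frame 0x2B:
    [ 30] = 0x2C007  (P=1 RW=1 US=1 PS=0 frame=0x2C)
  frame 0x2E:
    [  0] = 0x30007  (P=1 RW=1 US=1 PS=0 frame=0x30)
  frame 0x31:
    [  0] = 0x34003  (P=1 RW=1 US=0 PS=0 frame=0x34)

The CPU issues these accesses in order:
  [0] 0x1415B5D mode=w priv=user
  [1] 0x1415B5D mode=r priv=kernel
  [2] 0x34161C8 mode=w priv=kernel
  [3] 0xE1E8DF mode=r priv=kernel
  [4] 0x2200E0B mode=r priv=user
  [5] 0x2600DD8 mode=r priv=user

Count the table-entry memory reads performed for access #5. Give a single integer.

Trace:
#0 VA=0x1415B5D (w,user):
  [0] read 0x1F idx=10: raw=0x23007 flags P=1 W=1 U=1 S=0
  [1] read 0x23 idx=21: raw=0x24007 flags P=1 W=1 U=1 S=0
  ✓ 0x24B5D  — 2 lookups
#1 VA=0x1415B5D (r,kernel):
  TLB hit vpn=0x1415 → PA=0x24B5D
#2 VA=0x34161C8 (w,kernel):
  [0] read 0x1F idx=26: raw=0x26007 flags P=1 W=1 U=1 S=0
  [1] read 0x26 idx=22: raw=0x28005 flags P=1 W=0 U=1 S=0
  → PROTECTION_VIOLATION  (2 entries read)
#3 VA=0xE1E8DF (r,kernel):
  [0] read 0x1F idx=7: raw=0x2B007 flags P=1 W=1 U=1 S=0
  [1] read 0x2B idx=30: raw=0x2C007 flags P=1 W=1 U=1 S=0
  ✓ 0x2C8DF  — 2 lookups
#4 VA=0x2200E0B (r,user):
  [0] read 0x1F idx=17: raw=0x2E007 flags P=1 W=1 U=1 S=0
  [1] read 0x2E idx=0: raw=0x30007 flags P=1 W=1 U=1 S=0
  ✓ 0x30E0B  — 2 lookups
#5 VA=0x2600DD8 (r,user):
  [0] read 0x1F idx=19: raw=0x31007 flags P=1 W=1 U=1 S=0
  [1] read 0x31 idx=0: raw=0x34003 flags P=1 W=1 U=0 S=0
  → PROTECTION_VIOLATION  (2 entries read)

Entries read for #5: 2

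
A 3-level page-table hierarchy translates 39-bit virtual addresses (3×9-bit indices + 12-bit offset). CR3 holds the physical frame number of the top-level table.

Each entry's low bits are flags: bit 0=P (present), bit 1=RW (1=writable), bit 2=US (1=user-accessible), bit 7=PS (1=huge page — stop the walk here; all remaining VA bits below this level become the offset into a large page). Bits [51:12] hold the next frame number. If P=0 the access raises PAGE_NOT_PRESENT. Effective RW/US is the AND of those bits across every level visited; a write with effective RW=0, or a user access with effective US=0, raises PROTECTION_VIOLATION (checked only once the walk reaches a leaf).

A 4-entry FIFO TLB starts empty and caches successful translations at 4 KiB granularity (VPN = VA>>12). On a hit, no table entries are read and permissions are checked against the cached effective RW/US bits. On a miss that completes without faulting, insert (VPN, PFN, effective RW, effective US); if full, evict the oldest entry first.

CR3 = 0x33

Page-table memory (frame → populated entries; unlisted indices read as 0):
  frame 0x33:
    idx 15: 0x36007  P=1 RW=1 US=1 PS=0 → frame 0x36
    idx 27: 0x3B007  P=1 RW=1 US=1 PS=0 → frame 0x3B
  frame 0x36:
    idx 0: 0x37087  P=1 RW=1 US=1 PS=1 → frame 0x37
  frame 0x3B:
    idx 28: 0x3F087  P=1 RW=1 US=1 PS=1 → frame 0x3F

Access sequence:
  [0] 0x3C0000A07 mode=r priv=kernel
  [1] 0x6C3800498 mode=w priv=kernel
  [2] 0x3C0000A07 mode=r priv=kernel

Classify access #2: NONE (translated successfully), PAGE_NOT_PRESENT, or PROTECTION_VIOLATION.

Trace:
#0 VA=0x3C0000A07 (r,kernel):
  lvl0: tbl 0x33, slot 15 ⇒ 0x36007 (P1/RW1/US1/PS0)
  lvl1: tbl 0x36, slot 0 ⇒ 0x37087 (P1/RW1/US1/PS1)
  ✓ 0x37A07 (huge @L1)  — 2 lookups
#1 VA=0x6C3800498 (w,kernel):
  lvl0: tbl 0x33, slot 27 ⇒ 0x3B007 (P1/RW1/US1/PS0)
  lvl1: tbl 0x3B, slot 28 ⇒ 0x3F087 (P1/RW1/US1/PS1)
  ✓ 0x3F498 (huge @L1)  — 2 lookups
#2 VA=0x3C0000A07 (r,kernel):
  TLB hit vpn=0x3C0000 → PA=0x37A07

Access #2 fault: NONE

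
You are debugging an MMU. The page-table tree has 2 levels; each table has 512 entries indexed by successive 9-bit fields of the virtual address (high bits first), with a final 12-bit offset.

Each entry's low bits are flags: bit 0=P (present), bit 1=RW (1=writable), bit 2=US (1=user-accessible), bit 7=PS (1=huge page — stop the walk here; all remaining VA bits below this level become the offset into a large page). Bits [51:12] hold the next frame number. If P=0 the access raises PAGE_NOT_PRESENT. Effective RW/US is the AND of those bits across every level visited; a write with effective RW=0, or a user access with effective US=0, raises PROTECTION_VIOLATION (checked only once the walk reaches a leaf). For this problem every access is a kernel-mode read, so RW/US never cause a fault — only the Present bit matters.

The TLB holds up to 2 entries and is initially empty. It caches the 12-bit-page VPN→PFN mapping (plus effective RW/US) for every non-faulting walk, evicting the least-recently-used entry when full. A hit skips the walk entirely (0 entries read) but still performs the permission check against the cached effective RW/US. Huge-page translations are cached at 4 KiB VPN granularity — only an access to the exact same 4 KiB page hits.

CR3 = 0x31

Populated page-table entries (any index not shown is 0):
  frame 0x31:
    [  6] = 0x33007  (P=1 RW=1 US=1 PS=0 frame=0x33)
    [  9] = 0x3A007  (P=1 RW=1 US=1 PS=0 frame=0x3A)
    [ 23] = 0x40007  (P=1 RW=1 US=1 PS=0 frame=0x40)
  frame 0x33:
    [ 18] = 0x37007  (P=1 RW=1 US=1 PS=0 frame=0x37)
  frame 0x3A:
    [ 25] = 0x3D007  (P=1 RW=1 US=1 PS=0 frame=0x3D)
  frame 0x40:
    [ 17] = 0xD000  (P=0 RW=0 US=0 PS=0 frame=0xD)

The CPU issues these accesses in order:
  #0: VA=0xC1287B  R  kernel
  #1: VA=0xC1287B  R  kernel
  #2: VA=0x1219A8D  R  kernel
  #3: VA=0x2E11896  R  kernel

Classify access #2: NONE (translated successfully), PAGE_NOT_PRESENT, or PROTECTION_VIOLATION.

Trace:
#0 VA=0xC1287B (r,kernel):
  lvl0: tbl 0x31, slot 6 ⇒ 0x33007 (P1/RW1/US1/PS0)
  lvl1: tbl 0x33, slot 18 ⇒ 0x37007 (P1/RW1/US1/PS0)
  ⇒ phys 0x3787B  [2 reads]
#1 VA=0xC1287B (r,kernel):
  TLB hit vpn=0xC12 → PA=0x3787B
#2 VA=0x1219A8D (r,kernel):
  lvl0: tbl 0x31, slot 9 ⇒ 0x3A007 (P1/RW1/US1/PS0)
  lvl1: tbl 0x3A, slot 25 ⇒ 0x3D007 (P1/RW1/US1/PS0)
  ⇒ phys 0x3DA8D  [2 reads]
#3 VA=0x2E11896 (r,kernel):
  lvl0: tbl 0x31, slot 23 ⇒ 0x40007 (P1/RW1/US1/PS0)
  lvl1: tbl 0x40, slot 17 ⇒ 0xD000 (P0/RW0/US0/PS0)
  ⇒ fault: PAGE_NOT_PRESENT  — 2 lookups

Access #2 fault: NONE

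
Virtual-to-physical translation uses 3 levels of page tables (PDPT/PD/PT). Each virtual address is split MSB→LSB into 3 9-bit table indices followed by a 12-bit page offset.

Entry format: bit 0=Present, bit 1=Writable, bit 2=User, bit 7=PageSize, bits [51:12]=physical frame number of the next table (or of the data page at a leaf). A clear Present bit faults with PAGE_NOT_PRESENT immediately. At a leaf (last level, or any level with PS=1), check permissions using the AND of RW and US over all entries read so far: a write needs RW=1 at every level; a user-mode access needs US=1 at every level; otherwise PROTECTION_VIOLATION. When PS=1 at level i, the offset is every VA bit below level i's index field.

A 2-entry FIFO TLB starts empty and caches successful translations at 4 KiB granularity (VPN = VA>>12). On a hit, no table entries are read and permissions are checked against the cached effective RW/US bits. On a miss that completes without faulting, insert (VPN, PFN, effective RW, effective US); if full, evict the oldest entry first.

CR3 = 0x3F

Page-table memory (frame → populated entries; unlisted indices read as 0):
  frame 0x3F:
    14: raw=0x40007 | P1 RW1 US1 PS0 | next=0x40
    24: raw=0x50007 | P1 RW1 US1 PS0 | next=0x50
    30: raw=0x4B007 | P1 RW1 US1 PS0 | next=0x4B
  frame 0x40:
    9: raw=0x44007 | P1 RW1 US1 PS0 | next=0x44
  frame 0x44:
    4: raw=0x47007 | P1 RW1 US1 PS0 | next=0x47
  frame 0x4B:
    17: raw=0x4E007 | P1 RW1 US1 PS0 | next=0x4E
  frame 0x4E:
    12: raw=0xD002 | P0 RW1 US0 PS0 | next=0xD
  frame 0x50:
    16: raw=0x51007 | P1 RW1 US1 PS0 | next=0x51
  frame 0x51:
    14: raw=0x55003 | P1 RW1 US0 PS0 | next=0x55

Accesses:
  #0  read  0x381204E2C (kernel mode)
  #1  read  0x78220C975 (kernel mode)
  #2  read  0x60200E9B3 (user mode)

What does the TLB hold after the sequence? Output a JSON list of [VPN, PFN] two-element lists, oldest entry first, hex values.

Per-access translation:
#0 VA=0x381204E2C (r,kernel):
  [0] read 0x3F idx=14: raw=0x40007 flags P=1 W=1 U=1 S=0
  [1] read 0x40 idx=9: raw=0x44007 flags P=1 W=1 U=1 S=0
  [2] read 0x44 idx=4: raw=0x47007 flags P=1 W=1 U=1 S=0
  ✓ 0x47E2C  — 3 lookups
#1 VA=0x78220C975 (r,kernel):
  [0] read 0x3F idx=30: raw=0x4B007 flags P=1 W=1 U=1 S=0
  [1] read 0x4B idx=17: raw=0x4E007 flags P=1 W=1 U=1 S=0
  [2] read 0x4E idx=12: raw=0xD002 flags P=0 W=1 U=0 S=0
  ✗ PAGE_NOT_PRESENT  [3 reads]
#2 VA=0x60200E9B3 (r,user):
  [0] read 0x3F idx=24: raw=0x50007 flags P=1 W=1 U=1 S=0
  [1] read 0x50 idx=16: raw=0x51007 flags P=1 W=1 U=1 S=0
  [2] read 0x51 idx=14: raw=0x55003 flags P=1 W=1 U=0 S=0
  ✗ PROTECTION_VIOLATION  [3 reads]

TLB: [["0x381204", "0x47"]]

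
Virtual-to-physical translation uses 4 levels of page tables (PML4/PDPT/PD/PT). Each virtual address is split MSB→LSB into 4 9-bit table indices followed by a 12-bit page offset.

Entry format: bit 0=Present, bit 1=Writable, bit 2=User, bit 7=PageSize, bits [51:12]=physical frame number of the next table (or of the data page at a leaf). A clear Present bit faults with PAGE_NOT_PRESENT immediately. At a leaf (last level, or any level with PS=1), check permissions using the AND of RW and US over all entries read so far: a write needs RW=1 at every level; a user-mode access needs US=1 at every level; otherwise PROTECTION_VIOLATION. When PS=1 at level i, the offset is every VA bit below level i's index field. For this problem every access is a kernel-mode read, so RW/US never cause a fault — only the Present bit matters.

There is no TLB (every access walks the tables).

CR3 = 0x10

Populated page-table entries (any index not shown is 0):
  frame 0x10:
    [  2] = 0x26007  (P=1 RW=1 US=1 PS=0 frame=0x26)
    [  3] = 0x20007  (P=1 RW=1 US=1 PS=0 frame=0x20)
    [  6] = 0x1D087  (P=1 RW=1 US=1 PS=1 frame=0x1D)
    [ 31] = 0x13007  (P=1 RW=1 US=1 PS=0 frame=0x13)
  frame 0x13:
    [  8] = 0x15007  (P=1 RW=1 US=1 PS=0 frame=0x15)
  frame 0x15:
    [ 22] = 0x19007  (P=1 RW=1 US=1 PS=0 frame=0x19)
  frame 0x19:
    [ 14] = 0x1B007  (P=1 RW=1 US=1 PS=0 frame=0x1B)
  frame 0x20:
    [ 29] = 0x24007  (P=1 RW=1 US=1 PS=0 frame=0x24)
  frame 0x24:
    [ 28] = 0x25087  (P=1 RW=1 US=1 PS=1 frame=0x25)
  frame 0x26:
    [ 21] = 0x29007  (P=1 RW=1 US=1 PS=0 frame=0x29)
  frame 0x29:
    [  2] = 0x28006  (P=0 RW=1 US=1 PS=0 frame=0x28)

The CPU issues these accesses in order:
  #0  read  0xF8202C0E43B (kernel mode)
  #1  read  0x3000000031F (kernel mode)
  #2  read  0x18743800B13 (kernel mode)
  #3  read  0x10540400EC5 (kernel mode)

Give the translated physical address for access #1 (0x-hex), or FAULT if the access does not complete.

Walk each access:
#0 VA=0xF8202C0E43B (r,kernel):
  L0: frame=0x10 idx=31 entry=0x13007 [P=1 RW=1 US=1 PS=0]
  L1: frame=0x13 idx=8 entry=0x15007 [P=1 RW=1 US=1 PS=0]
  L2: frame=0x15 idx=22 entry=0x19007 [P=1 RW=1 US=1 PS=0]
  L3: frame=0x19 idx=14 entry=0x1B007 [P=1 RW=1 US=1 PS=0]
  → PA=0x1B43B  (4 entries read)
#1 VA=0x3000000031F (r,kernel):
  L0: frame=0x10 idx=6 entry=0x1D087 [P=1 RW=1 US=1 PS=1]
  → PA=0x1D31F (huge @L0)  (1 entries read)
#2 VA=0x18743800B13 (r,kernel):
  L0: frame=0x10 idx=3 entry=0x20007 [P=1 RW=1 US=1 PS=0]
  L1: frame=0x20 idx=29 entry=0x24007 [P=1 RW=1 US=1 PS=0]
  L2: frame=0x24 idx=28 entry=0x25087 [P=1 RW=1 US=1 PS=1]
  → PA=0x25B13 (huge @L2)  (3 entries read)
#3 VA=0x10540400EC5 (r,kernel):
  L0: frame=0x10 idx=2 entry=0x26007 [P=1 RW=1 US=1 PS=0]
  L1: frame=0x26 idx=21 entry=0x29007 [P=1 RW=1 US=1 PS=0]
  L2: frame=0x29 idx=2 entry=0x28006 [P=0 RW=1 US=1 PS=0]
  ✗ PAGE_NOT_PRESENT  [3 reads]

Access #1 PA: 0x1D31F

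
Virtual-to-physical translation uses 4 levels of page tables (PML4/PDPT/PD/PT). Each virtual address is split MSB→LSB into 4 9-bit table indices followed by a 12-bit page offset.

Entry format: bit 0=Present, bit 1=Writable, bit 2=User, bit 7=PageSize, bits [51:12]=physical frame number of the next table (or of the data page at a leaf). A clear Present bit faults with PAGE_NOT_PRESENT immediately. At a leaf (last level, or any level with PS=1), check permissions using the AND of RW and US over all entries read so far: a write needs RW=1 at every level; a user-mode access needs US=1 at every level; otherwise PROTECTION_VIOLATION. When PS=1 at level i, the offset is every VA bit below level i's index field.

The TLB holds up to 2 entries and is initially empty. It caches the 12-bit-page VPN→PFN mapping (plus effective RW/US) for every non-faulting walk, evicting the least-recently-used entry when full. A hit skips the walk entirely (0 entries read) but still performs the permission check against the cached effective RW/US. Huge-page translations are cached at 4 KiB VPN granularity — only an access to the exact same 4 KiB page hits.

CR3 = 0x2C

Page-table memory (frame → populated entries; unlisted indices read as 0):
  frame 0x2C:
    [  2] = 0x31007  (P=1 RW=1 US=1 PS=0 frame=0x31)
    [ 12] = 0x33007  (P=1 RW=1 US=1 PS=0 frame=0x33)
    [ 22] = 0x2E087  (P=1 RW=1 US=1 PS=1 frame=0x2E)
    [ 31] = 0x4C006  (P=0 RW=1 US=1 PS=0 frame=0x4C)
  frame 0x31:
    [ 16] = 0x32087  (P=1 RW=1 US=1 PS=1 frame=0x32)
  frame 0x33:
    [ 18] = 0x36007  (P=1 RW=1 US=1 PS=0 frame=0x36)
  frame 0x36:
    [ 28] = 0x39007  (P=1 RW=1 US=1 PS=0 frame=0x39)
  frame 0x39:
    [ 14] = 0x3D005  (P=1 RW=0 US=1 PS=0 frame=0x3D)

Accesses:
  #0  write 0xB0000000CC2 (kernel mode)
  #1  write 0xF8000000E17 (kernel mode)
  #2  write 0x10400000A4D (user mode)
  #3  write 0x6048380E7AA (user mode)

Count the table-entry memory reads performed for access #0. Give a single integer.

Walk each access:
#0 VA=0xB0000000CC2 (w,kernel):
  L0: frame=0x2C idx=22 entry=0x2E087 [P=1 RW=1 US=1 PS=1]
  ✓ 0x2ECC2 (huge @L0)  — 1 lookups
#1 VA=0xF8000000E17 (w,kernel):
  L0: frame=0x2C idx=31 entry=0x4C006 [P=0 RW=1 US=1 PS=0]
  ✗ PAGE_NOT_PRESENT  [1 reads]
#2 VA=0x10400000A4D (w,user):
  L0: frame=0x2C idx=2 entry=0x31007 [P=1 RW=1 US=1 PS=0]
  L1: frame=0x31 idx=16 entry=0x32087 [P=1 RW=1 US=1 PS=1]
  ✓ 0x32A4D (huge @L1)  — 2 lookups
#3 VA=0x6048380E7AA (w,user):
  L0: frame=0x2C idx=12 entry=0x33007 [P=1 RW=1 US=1 PS=0]
  L1: frame=0x33 idx=18 entry=0x36007 [P=1 RW=1 US=1 PS=0]
  L2: frame=0x36 idx=28 entry=0x39007 [P=1 RW=1 US=1 PS=0]
  L3: frame=0x39 idx=14 entry=0x3D005 [P=1 RW=0 US=1 PS=0]
  ✗ PROTECTION_VIOLATION  [4 reads]

Entries read for #0: 1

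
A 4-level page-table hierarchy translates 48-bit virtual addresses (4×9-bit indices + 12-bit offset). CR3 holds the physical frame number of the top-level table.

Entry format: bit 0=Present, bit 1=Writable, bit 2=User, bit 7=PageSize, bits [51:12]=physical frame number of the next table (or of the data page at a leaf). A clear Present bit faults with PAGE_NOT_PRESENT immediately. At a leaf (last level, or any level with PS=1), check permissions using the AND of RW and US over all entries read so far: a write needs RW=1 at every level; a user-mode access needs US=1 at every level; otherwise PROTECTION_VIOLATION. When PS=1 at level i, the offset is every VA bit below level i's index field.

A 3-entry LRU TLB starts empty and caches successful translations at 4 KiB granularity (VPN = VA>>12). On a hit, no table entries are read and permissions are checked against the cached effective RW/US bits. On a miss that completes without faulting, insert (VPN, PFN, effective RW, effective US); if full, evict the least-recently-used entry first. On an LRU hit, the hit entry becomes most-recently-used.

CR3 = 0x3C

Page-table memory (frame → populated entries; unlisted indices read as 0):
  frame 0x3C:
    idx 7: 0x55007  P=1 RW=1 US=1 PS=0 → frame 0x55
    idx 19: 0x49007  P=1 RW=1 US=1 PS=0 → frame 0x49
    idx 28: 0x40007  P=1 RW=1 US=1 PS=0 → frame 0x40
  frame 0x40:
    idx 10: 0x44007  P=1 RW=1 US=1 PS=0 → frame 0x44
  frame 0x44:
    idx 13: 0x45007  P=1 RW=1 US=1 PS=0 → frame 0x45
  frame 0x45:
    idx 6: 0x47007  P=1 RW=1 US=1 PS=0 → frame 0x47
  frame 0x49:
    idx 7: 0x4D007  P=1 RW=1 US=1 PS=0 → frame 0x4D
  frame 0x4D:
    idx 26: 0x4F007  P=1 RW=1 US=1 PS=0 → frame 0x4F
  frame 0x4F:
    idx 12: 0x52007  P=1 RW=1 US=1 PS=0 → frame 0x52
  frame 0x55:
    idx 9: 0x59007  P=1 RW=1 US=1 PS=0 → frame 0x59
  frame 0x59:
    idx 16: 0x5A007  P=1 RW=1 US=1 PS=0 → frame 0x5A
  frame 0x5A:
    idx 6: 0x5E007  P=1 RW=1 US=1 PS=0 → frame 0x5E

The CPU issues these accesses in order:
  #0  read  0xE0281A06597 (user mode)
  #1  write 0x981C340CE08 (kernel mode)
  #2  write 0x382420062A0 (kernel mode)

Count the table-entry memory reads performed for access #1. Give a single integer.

Per-access translation:
#0 VA=0xE0281A06597 (r,user):
  lvl0: tbl 0x3C, slot 28 ⇒ 0x40007 (P1/RW1/US1/PS0)
  lvl1: tbl 0x40, slot 10 ⇒ 0x44007 (P1/RW1/US1/PS0)
  lvl2: tbl 0x44, slot 13 ⇒ 0x45007 (P1/RW1/US1/PS0)
  lvl3: tbl 0x45, slot 6 ⇒ 0x47007 (P1/RW1/US1/PS0)
  ⇒ phys 0x47597  [4 reads]
#1 VA=0x981C340CE08 (w,kernel):
  lvl0: tbl 0x3C, slot 19 ⇒ 0x49007 (P1/RW1/US1/PS0)
  lvl1: tbl 0x49, slot 7 ⇒ 0x4D007 (P1/RW1/US1/PS0)
  lvl2: tbl 0x4D, slot 26 ⇒ 0x4F007 (P1/RW1/US1/PS0)
  lvl3: tbl 0x4F, slot 12 ⇒ 0x52007 (P1/RW1/US1/PS0)
  ⇒ phys 0x52E08  [4 reads]
#2 VA=0x382420062A0 (w,kernel):
  lvl0: tbl 0x3C, slot 7 ⇒ 0x55007 (P1/RW1/US1/PS0)
  lvl1: tbl 0x55, slot 9 ⇒ 0x59007 (P1/RW1/US1/PS0)
  lvl2: tbl 0x59, slot 16 ⇒ 0x5A007 (P1/RW1/US1/PS0)
  lvl3: tbl 0x5A, slot 6 ⇒ 0x5E007 (P1/RW1/US1/PS0)
  ⇒ phys 0x5E2A0  [4 reads]

Entries read for #1: 4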